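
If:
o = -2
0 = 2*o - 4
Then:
No Solution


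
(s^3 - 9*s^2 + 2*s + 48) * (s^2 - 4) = s^5 - 9*s^4 - 2*s^3 + 84*s^2 - 8*s - 192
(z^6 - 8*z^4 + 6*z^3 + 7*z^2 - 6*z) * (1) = z^6 - 8*z^4 + 6*z^3 + 7*z^2 - 6*z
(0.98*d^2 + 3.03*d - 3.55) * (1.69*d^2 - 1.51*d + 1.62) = 1.6562*d^4 + 3.6409*d^3 - 8.9872*d^2 + 10.2691*d - 5.751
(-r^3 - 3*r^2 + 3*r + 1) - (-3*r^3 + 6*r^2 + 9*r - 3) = 2*r^3 - 9*r^2 - 6*r + 4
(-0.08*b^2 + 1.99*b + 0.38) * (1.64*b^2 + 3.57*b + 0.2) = -0.1312*b^4 + 2.978*b^3 + 7.7115*b^2 + 1.7546*b + 0.076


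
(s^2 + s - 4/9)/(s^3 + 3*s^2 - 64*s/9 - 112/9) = (3*s - 1)/(3*s^2 + 5*s - 28)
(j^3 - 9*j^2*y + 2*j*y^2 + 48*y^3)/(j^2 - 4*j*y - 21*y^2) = (-j^3 + 9*j^2*y - 2*j*y^2 - 48*y^3)/(-j^2 + 4*j*y + 21*y^2)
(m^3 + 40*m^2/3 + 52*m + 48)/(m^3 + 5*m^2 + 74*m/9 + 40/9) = 3*(m^2 + 12*m + 36)/(3*m^2 + 11*m + 10)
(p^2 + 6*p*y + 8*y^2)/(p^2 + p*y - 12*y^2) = (-p - 2*y)/(-p + 3*y)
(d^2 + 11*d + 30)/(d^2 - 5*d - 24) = (d^2 + 11*d + 30)/(d^2 - 5*d - 24)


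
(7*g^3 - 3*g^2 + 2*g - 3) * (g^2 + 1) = 7*g^5 - 3*g^4 + 9*g^3 - 6*g^2 + 2*g - 3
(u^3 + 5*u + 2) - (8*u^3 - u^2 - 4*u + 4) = -7*u^3 + u^2 + 9*u - 2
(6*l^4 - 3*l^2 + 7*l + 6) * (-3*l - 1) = -18*l^5 - 6*l^4 + 9*l^3 - 18*l^2 - 25*l - 6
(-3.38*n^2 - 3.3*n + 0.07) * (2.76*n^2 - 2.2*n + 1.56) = -9.3288*n^4 - 1.672*n^3 + 2.1804*n^2 - 5.302*n + 0.1092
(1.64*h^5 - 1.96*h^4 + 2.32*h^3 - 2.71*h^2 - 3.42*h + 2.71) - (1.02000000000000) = 1.64*h^5 - 1.96*h^4 + 2.32*h^3 - 2.71*h^2 - 3.42*h + 1.69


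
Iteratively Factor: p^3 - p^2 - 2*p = (p - 2)*(p^2 + p) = p*(p - 2)*(p + 1)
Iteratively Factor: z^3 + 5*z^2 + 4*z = (z + 1)*(z^2 + 4*z) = (z + 1)*(z + 4)*(z)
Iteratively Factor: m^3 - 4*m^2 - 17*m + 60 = (m + 4)*(m^2 - 8*m + 15) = (m - 3)*(m + 4)*(m - 5)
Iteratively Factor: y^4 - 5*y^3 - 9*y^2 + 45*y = (y - 3)*(y^3 - 2*y^2 - 15*y) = (y - 5)*(y - 3)*(y^2 + 3*y) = y*(y - 5)*(y - 3)*(y + 3)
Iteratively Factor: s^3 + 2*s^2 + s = (s)*(s^2 + 2*s + 1) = s*(s + 1)*(s + 1)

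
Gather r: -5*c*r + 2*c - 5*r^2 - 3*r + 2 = 2*c - 5*r^2 + r*(-5*c - 3) + 2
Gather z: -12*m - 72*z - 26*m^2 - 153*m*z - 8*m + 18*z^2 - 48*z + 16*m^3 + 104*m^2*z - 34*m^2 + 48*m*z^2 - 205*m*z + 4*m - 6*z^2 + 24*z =16*m^3 - 60*m^2 - 16*m + z^2*(48*m + 12) + z*(104*m^2 - 358*m - 96)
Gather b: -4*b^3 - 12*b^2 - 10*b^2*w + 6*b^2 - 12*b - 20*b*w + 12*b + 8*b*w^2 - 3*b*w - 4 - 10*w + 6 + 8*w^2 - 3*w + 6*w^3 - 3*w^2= -4*b^3 + b^2*(-10*w - 6) + b*(8*w^2 - 23*w) + 6*w^3 + 5*w^2 - 13*w + 2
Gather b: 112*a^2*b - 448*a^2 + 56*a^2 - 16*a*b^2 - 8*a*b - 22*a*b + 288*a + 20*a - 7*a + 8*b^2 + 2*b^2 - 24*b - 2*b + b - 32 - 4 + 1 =-392*a^2 + 301*a + b^2*(10 - 16*a) + b*(112*a^2 - 30*a - 25) - 35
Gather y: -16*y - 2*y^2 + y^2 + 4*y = -y^2 - 12*y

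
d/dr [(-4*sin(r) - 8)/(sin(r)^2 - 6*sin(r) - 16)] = 4*cos(r)/(sin(r) - 8)^2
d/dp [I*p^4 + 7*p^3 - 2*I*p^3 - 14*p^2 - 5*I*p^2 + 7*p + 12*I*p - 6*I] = 4*I*p^3 + p^2*(21 - 6*I) + p*(-28 - 10*I) + 7 + 12*I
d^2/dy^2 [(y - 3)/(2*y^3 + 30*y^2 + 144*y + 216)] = 3*(y^3 - 3*y^2 - 69*y - 171)/(y^7 + 33*y^6 + 459*y^5 + 3483*y^4 + 15552*y^3 + 40824*y^2 + 58320*y + 34992)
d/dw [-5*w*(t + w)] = -5*t - 10*w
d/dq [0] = 0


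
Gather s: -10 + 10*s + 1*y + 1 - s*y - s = s*(9 - y) + y - 9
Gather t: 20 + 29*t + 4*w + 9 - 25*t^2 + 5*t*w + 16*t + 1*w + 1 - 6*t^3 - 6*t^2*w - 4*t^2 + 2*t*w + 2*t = -6*t^3 + t^2*(-6*w - 29) + t*(7*w + 47) + 5*w + 30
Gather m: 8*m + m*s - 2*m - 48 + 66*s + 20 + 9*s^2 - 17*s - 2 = m*(s + 6) + 9*s^2 + 49*s - 30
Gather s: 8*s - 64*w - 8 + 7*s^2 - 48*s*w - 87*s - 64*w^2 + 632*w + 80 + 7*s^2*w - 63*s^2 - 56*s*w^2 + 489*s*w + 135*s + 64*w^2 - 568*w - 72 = s^2*(7*w - 56) + s*(-56*w^2 + 441*w + 56)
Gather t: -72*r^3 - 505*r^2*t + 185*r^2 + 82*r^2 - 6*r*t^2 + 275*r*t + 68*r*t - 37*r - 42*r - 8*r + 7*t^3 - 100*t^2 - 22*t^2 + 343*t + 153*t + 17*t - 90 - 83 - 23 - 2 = -72*r^3 + 267*r^2 - 87*r + 7*t^3 + t^2*(-6*r - 122) + t*(-505*r^2 + 343*r + 513) - 198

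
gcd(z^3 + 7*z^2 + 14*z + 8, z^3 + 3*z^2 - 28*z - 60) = z + 2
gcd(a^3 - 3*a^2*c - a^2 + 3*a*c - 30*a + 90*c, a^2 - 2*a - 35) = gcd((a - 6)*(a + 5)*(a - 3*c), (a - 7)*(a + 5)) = a + 5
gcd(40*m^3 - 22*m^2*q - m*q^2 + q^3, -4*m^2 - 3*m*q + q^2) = -4*m + q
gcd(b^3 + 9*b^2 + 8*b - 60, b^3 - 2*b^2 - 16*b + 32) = b - 2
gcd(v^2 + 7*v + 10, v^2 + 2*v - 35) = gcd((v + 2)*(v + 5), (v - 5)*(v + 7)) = 1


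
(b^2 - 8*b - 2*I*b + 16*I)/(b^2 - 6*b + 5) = (b^2 - 8*b - 2*I*b + 16*I)/(b^2 - 6*b + 5)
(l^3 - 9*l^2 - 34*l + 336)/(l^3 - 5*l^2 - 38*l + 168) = (l - 8)/(l - 4)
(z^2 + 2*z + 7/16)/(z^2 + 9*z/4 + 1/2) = (z + 7/4)/(z + 2)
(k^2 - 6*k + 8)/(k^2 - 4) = (k - 4)/(k + 2)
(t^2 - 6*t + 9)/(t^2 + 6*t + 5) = (t^2 - 6*t + 9)/(t^2 + 6*t + 5)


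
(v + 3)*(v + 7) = v^2 + 10*v + 21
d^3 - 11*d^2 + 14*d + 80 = (d - 8)*(d - 5)*(d + 2)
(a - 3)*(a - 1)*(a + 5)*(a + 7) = a^4 + 8*a^3 - 10*a^2 - 104*a + 105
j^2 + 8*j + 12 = (j + 2)*(j + 6)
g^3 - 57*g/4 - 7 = (g - 4)*(g + 1/2)*(g + 7/2)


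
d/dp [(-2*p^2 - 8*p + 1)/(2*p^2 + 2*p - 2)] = (3*p^2 + p + 7/2)/(p^4 + 2*p^3 - p^2 - 2*p + 1)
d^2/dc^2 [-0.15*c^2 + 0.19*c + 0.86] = -0.300000000000000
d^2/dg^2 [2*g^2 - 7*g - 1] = 4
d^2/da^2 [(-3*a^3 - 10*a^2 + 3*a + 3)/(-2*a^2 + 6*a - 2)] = (51*a^3 - 66*a^2 + 45*a - 23)/(a^6 - 9*a^5 + 30*a^4 - 45*a^3 + 30*a^2 - 9*a + 1)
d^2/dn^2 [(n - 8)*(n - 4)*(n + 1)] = 6*n - 22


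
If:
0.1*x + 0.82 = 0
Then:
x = -8.20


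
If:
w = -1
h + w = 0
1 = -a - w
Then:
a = 0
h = 1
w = -1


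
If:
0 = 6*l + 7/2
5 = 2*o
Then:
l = -7/12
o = 5/2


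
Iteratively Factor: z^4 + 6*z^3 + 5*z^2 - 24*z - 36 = (z + 2)*(z^3 + 4*z^2 - 3*z - 18) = (z + 2)*(z + 3)*(z^2 + z - 6) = (z + 2)*(z + 3)^2*(z - 2)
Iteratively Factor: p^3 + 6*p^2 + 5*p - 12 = (p - 1)*(p^2 + 7*p + 12) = (p - 1)*(p + 4)*(p + 3)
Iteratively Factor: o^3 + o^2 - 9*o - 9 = (o + 1)*(o^2 - 9) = (o + 1)*(o + 3)*(o - 3)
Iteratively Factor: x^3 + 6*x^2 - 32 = (x + 4)*(x^2 + 2*x - 8) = (x - 2)*(x + 4)*(x + 4)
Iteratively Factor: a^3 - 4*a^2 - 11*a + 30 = (a + 3)*(a^2 - 7*a + 10) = (a - 2)*(a + 3)*(a - 5)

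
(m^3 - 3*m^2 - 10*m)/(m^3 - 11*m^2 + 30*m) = (m + 2)/(m - 6)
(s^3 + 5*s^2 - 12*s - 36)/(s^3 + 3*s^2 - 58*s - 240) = (s^2 - s - 6)/(s^2 - 3*s - 40)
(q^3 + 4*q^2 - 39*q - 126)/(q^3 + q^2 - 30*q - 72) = (q + 7)/(q + 4)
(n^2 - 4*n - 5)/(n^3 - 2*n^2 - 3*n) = (n - 5)/(n*(n - 3))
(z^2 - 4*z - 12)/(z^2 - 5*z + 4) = (z^2 - 4*z - 12)/(z^2 - 5*z + 4)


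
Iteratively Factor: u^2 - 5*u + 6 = (u - 3)*(u - 2)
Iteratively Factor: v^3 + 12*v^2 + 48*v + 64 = (v + 4)*(v^2 + 8*v + 16) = (v + 4)^2*(v + 4)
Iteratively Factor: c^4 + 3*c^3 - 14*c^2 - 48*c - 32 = (c + 1)*(c^3 + 2*c^2 - 16*c - 32) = (c + 1)*(c + 4)*(c^2 - 2*c - 8) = (c + 1)*(c + 2)*(c + 4)*(c - 4)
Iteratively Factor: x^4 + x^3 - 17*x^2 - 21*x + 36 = (x + 3)*(x^3 - 2*x^2 - 11*x + 12) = (x - 4)*(x + 3)*(x^2 + 2*x - 3) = (x - 4)*(x + 3)^2*(x - 1)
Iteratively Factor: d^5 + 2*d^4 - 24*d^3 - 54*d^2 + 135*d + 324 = (d - 4)*(d^4 + 6*d^3 - 54*d - 81) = (d - 4)*(d - 3)*(d^3 + 9*d^2 + 27*d + 27) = (d - 4)*(d - 3)*(d + 3)*(d^2 + 6*d + 9) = (d - 4)*(d - 3)*(d + 3)^2*(d + 3)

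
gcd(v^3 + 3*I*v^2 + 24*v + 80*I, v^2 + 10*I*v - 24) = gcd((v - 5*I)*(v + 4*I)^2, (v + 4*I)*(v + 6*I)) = v + 4*I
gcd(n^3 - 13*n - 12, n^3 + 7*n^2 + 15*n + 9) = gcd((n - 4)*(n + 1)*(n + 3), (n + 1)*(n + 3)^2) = n^2 + 4*n + 3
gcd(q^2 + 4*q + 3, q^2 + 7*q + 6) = q + 1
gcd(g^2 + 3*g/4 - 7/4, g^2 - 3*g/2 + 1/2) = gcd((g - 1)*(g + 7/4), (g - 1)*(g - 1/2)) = g - 1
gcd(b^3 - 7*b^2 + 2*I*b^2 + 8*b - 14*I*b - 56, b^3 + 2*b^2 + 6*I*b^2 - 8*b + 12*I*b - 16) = b + 4*I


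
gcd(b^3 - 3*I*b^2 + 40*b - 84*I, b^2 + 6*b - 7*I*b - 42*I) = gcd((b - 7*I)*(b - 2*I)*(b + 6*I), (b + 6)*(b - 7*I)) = b - 7*I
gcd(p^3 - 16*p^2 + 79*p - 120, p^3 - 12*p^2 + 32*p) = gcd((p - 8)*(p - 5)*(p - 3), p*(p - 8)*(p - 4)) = p - 8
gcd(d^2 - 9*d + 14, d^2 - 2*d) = d - 2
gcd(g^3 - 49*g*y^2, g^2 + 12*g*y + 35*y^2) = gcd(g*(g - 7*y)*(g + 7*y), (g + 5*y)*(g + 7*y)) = g + 7*y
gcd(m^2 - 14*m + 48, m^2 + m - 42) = m - 6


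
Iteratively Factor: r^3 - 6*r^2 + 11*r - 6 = (r - 3)*(r^2 - 3*r + 2) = (r - 3)*(r - 1)*(r - 2)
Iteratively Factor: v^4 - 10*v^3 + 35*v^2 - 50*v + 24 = (v - 3)*(v^3 - 7*v^2 + 14*v - 8) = (v - 3)*(v - 1)*(v^2 - 6*v + 8) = (v - 3)*(v - 2)*(v - 1)*(v - 4)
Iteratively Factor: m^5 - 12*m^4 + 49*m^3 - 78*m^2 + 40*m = (m)*(m^4 - 12*m^3 + 49*m^2 - 78*m + 40) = m*(m - 4)*(m^3 - 8*m^2 + 17*m - 10) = m*(m - 5)*(m - 4)*(m^2 - 3*m + 2) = m*(m - 5)*(m - 4)*(m - 1)*(m - 2)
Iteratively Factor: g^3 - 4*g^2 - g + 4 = (g + 1)*(g^2 - 5*g + 4) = (g - 4)*(g + 1)*(g - 1)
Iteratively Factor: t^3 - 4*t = (t)*(t^2 - 4) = t*(t + 2)*(t - 2)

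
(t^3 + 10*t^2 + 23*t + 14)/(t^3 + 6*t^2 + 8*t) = (t^2 + 8*t + 7)/(t*(t + 4))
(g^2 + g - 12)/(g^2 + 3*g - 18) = (g + 4)/(g + 6)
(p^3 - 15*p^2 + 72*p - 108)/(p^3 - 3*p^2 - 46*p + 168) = (p^2 - 9*p + 18)/(p^2 + 3*p - 28)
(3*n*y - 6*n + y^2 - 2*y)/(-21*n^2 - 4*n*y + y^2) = (y - 2)/(-7*n + y)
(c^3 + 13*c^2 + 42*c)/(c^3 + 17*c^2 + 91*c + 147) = c*(c + 6)/(c^2 + 10*c + 21)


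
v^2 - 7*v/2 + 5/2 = (v - 5/2)*(v - 1)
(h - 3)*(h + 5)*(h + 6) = h^3 + 8*h^2 - 3*h - 90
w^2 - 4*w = w*(w - 4)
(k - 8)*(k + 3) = k^2 - 5*k - 24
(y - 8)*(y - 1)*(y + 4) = y^3 - 5*y^2 - 28*y + 32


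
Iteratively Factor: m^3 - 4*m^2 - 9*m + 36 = (m - 3)*(m^2 - m - 12) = (m - 4)*(m - 3)*(m + 3)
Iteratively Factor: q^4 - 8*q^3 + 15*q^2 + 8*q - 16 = (q - 1)*(q^3 - 7*q^2 + 8*q + 16) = (q - 1)*(q + 1)*(q^2 - 8*q + 16) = (q - 4)*(q - 1)*(q + 1)*(q - 4)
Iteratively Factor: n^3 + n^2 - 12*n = (n)*(n^2 + n - 12) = n*(n + 4)*(n - 3)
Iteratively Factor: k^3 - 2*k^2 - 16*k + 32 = (k + 4)*(k^2 - 6*k + 8) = (k - 2)*(k + 4)*(k - 4)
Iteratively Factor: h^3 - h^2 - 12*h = (h)*(h^2 - h - 12) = h*(h - 4)*(h + 3)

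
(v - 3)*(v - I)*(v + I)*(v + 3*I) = v^4 - 3*v^3 + 3*I*v^3 + v^2 - 9*I*v^2 - 3*v + 3*I*v - 9*I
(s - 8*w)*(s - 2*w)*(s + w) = s^3 - 9*s^2*w + 6*s*w^2 + 16*w^3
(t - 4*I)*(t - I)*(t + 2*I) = t^3 - 3*I*t^2 + 6*t - 8*I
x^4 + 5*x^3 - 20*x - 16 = (x - 2)*(x + 1)*(x + 2)*(x + 4)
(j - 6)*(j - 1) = j^2 - 7*j + 6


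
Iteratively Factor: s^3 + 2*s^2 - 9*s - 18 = (s + 3)*(s^2 - s - 6) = (s - 3)*(s + 3)*(s + 2)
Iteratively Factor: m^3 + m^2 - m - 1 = (m + 1)*(m^2 - 1) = (m + 1)^2*(m - 1)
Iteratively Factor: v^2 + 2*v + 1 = (v + 1)*(v + 1)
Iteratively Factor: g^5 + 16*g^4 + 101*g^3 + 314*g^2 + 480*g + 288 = (g + 2)*(g^4 + 14*g^3 + 73*g^2 + 168*g + 144) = (g + 2)*(g + 3)*(g^3 + 11*g^2 + 40*g + 48) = (g + 2)*(g + 3)*(g + 4)*(g^2 + 7*g + 12) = (g + 2)*(g + 3)^2*(g + 4)*(g + 4)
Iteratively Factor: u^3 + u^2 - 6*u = (u - 2)*(u^2 + 3*u) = u*(u - 2)*(u + 3)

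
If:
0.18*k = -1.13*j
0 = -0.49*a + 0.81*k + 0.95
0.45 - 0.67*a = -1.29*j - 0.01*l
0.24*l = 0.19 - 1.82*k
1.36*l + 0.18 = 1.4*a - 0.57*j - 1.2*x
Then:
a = 0.94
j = 0.10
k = -0.61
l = 5.38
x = -5.20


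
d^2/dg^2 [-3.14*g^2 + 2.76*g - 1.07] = -6.28000000000000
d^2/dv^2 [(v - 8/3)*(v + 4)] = 2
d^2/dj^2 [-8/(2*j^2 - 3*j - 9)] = 16*(-4*j^2 + 6*j + (4*j - 3)^2 + 18)/(-2*j^2 + 3*j + 9)^3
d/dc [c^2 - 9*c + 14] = 2*c - 9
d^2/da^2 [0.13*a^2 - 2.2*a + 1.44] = 0.260000000000000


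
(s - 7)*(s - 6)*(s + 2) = s^3 - 11*s^2 + 16*s + 84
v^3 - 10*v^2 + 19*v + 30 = (v - 6)*(v - 5)*(v + 1)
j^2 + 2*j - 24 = (j - 4)*(j + 6)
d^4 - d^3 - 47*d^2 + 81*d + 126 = (d - 6)*(d - 3)*(d + 1)*(d + 7)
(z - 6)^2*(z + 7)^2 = z^4 + 2*z^3 - 83*z^2 - 84*z + 1764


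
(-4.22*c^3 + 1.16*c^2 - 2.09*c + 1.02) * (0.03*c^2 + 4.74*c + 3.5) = -0.1266*c^5 - 19.968*c^4 - 9.3343*c^3 - 5.816*c^2 - 2.4802*c + 3.57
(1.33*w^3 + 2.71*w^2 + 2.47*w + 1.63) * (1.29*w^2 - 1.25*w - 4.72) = 1.7157*w^5 + 1.8334*w^4 - 6.4788*w^3 - 13.776*w^2 - 13.6959*w - 7.6936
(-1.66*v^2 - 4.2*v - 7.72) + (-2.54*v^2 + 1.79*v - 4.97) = -4.2*v^2 - 2.41*v - 12.69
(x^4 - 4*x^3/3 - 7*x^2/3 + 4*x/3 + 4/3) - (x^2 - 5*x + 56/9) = x^4 - 4*x^3/3 - 10*x^2/3 + 19*x/3 - 44/9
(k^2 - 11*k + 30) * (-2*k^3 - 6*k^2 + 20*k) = -2*k^5 + 16*k^4 + 26*k^3 - 400*k^2 + 600*k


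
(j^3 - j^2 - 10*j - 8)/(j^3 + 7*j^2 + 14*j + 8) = (j - 4)/(j + 4)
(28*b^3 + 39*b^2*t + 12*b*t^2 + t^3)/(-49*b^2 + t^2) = (4*b^2 + 5*b*t + t^2)/(-7*b + t)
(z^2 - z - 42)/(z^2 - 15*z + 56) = (z + 6)/(z - 8)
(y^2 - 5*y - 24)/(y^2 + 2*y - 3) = (y - 8)/(y - 1)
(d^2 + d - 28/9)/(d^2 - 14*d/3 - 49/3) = (d - 4/3)/(d - 7)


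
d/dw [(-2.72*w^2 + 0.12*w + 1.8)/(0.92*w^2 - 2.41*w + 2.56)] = (6.4448*w^2 - 17.2384*w + 4.6452)/(0.8464*w^4 - 4.4344*w^3 + 10.5185*w^2 - 12.3392*w + 6.5536)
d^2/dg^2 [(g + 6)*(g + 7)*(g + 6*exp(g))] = 6*g^2*exp(g) + 102*g*exp(g) + 6*g + 420*exp(g) + 26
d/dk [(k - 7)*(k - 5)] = 2*k - 12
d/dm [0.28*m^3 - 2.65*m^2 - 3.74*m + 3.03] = 0.84*m^2 - 5.3*m - 3.74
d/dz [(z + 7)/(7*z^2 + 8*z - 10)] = (7*z^2 + 8*z - 2*(z + 7)*(7*z + 4) - 10)/(7*z^2 + 8*z - 10)^2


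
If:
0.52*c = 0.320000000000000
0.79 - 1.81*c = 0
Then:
No Solution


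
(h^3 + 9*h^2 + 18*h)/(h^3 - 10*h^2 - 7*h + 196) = h*(h^2 + 9*h + 18)/(h^3 - 10*h^2 - 7*h + 196)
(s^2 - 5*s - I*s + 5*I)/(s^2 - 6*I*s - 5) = (s - 5)/(s - 5*I)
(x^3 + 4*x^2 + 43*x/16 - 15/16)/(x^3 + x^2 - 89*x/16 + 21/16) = (4*x + 5)/(4*x - 7)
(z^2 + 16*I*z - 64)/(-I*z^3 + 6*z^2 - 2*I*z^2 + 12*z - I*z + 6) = (I*z^2 - 16*z - 64*I)/(z^3 + z^2*(2 + 6*I) + z*(1 + 12*I) + 6*I)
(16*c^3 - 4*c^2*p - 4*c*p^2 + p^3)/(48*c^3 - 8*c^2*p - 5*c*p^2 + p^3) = (-4*c^2 + p^2)/(-12*c^2 - c*p + p^2)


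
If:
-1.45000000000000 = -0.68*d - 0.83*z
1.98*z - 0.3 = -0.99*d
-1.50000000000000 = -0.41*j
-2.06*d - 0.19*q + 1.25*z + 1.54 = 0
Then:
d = 5.00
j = 3.66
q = -61.52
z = -2.35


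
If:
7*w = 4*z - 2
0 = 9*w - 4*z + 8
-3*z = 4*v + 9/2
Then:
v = 39/16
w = -3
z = -19/4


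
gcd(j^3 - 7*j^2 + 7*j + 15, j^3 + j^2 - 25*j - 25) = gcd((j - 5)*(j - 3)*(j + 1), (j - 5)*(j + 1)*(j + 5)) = j^2 - 4*j - 5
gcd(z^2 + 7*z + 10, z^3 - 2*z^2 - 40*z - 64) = z + 2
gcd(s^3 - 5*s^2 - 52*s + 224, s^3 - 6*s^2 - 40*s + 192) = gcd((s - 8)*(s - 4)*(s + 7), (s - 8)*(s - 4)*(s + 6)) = s^2 - 12*s + 32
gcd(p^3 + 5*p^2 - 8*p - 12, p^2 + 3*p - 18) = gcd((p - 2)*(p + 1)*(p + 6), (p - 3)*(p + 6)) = p + 6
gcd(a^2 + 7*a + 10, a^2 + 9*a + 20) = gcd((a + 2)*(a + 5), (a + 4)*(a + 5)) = a + 5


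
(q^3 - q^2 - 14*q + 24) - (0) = q^3 - q^2 - 14*q + 24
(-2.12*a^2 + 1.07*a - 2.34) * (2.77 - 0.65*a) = 1.378*a^3 - 6.5679*a^2 + 4.4849*a - 6.4818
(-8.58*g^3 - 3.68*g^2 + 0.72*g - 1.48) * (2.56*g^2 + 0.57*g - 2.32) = -21.9648*g^5 - 14.3114*g^4 + 19.6512*g^3 + 5.1592*g^2 - 2.514*g + 3.4336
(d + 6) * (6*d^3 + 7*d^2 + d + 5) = 6*d^4 + 43*d^3 + 43*d^2 + 11*d + 30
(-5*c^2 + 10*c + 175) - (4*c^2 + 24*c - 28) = -9*c^2 - 14*c + 203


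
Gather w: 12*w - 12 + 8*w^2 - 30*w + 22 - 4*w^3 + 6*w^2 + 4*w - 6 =-4*w^3 + 14*w^2 - 14*w + 4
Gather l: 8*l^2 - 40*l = 8*l^2 - 40*l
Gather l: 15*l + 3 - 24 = 15*l - 21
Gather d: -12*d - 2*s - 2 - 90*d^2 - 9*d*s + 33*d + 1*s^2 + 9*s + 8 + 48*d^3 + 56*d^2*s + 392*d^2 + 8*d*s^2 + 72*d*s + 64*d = 48*d^3 + d^2*(56*s + 302) + d*(8*s^2 + 63*s + 85) + s^2 + 7*s + 6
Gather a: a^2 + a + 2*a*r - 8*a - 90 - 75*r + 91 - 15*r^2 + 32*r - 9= a^2 + a*(2*r - 7) - 15*r^2 - 43*r - 8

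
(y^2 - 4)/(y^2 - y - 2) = (y + 2)/(y + 1)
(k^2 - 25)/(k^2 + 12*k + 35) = (k - 5)/(k + 7)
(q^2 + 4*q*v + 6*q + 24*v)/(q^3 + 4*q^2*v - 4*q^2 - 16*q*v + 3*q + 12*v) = (q + 6)/(q^2 - 4*q + 3)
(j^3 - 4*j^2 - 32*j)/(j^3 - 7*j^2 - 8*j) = (j + 4)/(j + 1)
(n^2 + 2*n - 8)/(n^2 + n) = (n^2 + 2*n - 8)/(n*(n + 1))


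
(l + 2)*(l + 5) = l^2 + 7*l + 10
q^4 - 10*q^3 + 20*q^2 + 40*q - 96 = (q - 6)*(q - 4)*(q - 2)*(q + 2)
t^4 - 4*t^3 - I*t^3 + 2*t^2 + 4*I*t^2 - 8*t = t*(t - 4)*(t - 2*I)*(t + I)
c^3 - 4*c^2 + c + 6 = (c - 3)*(c - 2)*(c + 1)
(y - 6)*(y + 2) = y^2 - 4*y - 12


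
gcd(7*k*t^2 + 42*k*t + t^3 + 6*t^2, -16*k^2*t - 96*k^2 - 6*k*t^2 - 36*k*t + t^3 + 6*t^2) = t + 6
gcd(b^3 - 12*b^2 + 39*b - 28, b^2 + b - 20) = b - 4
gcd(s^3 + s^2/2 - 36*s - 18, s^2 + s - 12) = 1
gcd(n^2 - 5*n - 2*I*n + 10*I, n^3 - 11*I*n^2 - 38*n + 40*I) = n - 2*I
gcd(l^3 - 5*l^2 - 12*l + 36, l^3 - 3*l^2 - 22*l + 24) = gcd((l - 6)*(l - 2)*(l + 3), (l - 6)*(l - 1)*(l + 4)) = l - 6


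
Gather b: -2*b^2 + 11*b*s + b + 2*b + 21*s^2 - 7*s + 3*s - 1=-2*b^2 + b*(11*s + 3) + 21*s^2 - 4*s - 1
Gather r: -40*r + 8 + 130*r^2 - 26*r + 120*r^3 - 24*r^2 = 120*r^3 + 106*r^2 - 66*r + 8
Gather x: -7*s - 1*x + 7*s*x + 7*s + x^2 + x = 7*s*x + x^2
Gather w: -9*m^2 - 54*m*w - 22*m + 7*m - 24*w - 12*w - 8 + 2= -9*m^2 - 15*m + w*(-54*m - 36) - 6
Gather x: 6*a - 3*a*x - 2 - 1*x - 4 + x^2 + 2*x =6*a + x^2 + x*(1 - 3*a) - 6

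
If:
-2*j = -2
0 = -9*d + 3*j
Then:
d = 1/3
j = 1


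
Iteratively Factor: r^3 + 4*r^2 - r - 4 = (r - 1)*(r^2 + 5*r + 4) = (r - 1)*(r + 4)*(r + 1)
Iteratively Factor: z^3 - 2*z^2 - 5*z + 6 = (z + 2)*(z^2 - 4*z + 3) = (z - 1)*(z + 2)*(z - 3)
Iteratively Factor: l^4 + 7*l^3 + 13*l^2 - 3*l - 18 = (l + 3)*(l^3 + 4*l^2 + l - 6) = (l + 2)*(l + 3)*(l^2 + 2*l - 3) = (l + 2)*(l + 3)^2*(l - 1)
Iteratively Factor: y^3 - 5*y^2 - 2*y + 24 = (y + 2)*(y^2 - 7*y + 12) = (y - 4)*(y + 2)*(y - 3)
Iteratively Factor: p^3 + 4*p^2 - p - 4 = (p + 1)*(p^2 + 3*p - 4) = (p - 1)*(p + 1)*(p + 4)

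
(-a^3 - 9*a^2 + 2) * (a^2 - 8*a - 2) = -a^5 - a^4 + 74*a^3 + 20*a^2 - 16*a - 4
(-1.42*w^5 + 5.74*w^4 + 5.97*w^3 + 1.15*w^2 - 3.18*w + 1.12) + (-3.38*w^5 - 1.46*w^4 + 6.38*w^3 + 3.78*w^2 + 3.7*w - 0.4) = -4.8*w^5 + 4.28*w^4 + 12.35*w^3 + 4.93*w^2 + 0.52*w + 0.72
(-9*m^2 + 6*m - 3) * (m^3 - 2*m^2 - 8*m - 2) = -9*m^5 + 24*m^4 + 57*m^3 - 24*m^2 + 12*m + 6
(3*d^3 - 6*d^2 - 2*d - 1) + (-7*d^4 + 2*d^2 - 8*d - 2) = -7*d^4 + 3*d^3 - 4*d^2 - 10*d - 3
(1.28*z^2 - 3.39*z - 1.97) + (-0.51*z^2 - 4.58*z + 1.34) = 0.77*z^2 - 7.97*z - 0.63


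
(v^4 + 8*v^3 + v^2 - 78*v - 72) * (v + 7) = v^5 + 15*v^4 + 57*v^3 - 71*v^2 - 618*v - 504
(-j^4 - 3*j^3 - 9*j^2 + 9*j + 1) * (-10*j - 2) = 10*j^5 + 32*j^4 + 96*j^3 - 72*j^2 - 28*j - 2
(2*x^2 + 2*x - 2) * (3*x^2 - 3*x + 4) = 6*x^4 - 4*x^2 + 14*x - 8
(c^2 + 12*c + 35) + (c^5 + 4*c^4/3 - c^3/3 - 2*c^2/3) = c^5 + 4*c^4/3 - c^3/3 + c^2/3 + 12*c + 35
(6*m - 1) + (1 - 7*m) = -m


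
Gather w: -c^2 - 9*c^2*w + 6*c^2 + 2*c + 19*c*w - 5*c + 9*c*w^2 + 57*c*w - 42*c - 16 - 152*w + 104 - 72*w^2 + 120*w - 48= 5*c^2 - 45*c + w^2*(9*c - 72) + w*(-9*c^2 + 76*c - 32) + 40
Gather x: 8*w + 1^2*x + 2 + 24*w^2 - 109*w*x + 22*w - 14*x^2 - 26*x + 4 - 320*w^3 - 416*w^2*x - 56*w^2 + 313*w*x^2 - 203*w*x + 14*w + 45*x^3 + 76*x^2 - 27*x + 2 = -320*w^3 - 32*w^2 + 44*w + 45*x^3 + x^2*(313*w + 62) + x*(-416*w^2 - 312*w - 52) + 8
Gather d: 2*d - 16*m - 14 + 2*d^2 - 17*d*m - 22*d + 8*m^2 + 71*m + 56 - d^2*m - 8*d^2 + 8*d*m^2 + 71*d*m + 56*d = d^2*(-m - 6) + d*(8*m^2 + 54*m + 36) + 8*m^2 + 55*m + 42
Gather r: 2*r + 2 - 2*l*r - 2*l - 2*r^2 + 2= -2*l - 2*r^2 + r*(2 - 2*l) + 4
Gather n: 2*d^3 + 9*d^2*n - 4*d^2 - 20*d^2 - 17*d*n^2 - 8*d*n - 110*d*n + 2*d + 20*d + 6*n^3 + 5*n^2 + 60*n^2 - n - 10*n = 2*d^3 - 24*d^2 + 22*d + 6*n^3 + n^2*(65 - 17*d) + n*(9*d^2 - 118*d - 11)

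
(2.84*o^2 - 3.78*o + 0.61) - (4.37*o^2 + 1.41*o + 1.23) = -1.53*o^2 - 5.19*o - 0.62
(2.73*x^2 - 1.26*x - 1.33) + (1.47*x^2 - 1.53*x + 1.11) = 4.2*x^2 - 2.79*x - 0.22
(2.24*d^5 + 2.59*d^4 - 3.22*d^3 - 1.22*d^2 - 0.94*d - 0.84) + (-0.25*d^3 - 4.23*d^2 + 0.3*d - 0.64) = 2.24*d^5 + 2.59*d^4 - 3.47*d^3 - 5.45*d^2 - 0.64*d - 1.48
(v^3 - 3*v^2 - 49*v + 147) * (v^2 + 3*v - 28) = v^5 - 86*v^3 + 84*v^2 + 1813*v - 4116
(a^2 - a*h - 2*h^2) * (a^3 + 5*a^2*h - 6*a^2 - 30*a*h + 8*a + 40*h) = a^5 + 4*a^4*h - 6*a^4 - 7*a^3*h^2 - 24*a^3*h + 8*a^3 - 10*a^2*h^3 + 42*a^2*h^2 + 32*a^2*h + 60*a*h^3 - 56*a*h^2 - 80*h^3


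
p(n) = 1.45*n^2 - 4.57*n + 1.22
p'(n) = 2.9*n - 4.57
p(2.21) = -1.80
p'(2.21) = 1.84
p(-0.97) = 7.02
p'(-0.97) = -7.38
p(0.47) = -0.61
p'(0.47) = -3.21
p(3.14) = 1.17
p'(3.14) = 4.54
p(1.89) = -2.24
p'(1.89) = 0.91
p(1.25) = -2.23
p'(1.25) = -0.94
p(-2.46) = 21.24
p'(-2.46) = -11.70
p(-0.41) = 3.34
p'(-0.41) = -5.76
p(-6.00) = 80.84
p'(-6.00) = -21.97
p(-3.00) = 27.98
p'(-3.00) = -13.27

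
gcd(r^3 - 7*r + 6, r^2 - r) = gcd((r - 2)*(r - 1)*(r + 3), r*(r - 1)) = r - 1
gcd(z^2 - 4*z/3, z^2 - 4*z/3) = z^2 - 4*z/3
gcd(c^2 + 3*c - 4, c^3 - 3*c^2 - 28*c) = c + 4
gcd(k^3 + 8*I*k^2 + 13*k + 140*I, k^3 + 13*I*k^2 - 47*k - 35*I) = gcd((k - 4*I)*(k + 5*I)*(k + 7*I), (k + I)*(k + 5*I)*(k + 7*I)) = k^2 + 12*I*k - 35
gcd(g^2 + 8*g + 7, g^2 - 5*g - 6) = g + 1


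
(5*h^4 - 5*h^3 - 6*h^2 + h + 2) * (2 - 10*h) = -50*h^5 + 60*h^4 + 50*h^3 - 22*h^2 - 18*h + 4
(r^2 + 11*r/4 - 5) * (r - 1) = r^3 + 7*r^2/4 - 31*r/4 + 5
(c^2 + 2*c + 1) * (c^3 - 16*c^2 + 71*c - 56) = c^5 - 14*c^4 + 40*c^3 + 70*c^2 - 41*c - 56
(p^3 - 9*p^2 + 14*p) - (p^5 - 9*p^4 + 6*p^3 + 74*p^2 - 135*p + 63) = -p^5 + 9*p^4 - 5*p^3 - 83*p^2 + 149*p - 63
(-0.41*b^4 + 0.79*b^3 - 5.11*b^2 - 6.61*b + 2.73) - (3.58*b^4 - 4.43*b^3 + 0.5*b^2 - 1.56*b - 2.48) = -3.99*b^4 + 5.22*b^3 - 5.61*b^2 - 5.05*b + 5.21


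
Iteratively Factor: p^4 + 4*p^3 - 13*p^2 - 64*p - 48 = (p + 1)*(p^3 + 3*p^2 - 16*p - 48) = (p + 1)*(p + 4)*(p^2 - p - 12) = (p - 4)*(p + 1)*(p + 4)*(p + 3)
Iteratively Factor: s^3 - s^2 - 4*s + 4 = (s - 2)*(s^2 + s - 2) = (s - 2)*(s - 1)*(s + 2)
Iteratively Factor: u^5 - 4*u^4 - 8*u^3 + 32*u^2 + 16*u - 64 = (u + 2)*(u^4 - 6*u^3 + 4*u^2 + 24*u - 32) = (u - 4)*(u + 2)*(u^3 - 2*u^2 - 4*u + 8) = (u - 4)*(u - 2)*(u + 2)*(u^2 - 4) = (u - 4)*(u - 2)^2*(u + 2)*(u + 2)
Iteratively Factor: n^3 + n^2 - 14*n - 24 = (n + 2)*(n^2 - n - 12) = (n + 2)*(n + 3)*(n - 4)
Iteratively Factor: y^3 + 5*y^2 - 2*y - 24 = (y - 2)*(y^2 + 7*y + 12) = (y - 2)*(y + 4)*(y + 3)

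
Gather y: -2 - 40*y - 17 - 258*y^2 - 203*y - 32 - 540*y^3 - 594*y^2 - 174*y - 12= -540*y^3 - 852*y^2 - 417*y - 63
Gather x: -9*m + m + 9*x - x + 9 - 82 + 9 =-8*m + 8*x - 64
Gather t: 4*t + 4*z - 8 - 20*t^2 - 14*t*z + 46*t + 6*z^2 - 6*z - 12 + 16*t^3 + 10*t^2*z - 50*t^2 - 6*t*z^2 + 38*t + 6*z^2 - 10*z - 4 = 16*t^3 + t^2*(10*z - 70) + t*(-6*z^2 - 14*z + 88) + 12*z^2 - 12*z - 24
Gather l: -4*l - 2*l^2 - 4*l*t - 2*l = -2*l^2 + l*(-4*t - 6)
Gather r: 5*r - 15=5*r - 15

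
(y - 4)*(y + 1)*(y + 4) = y^3 + y^2 - 16*y - 16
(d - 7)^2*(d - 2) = d^3 - 16*d^2 + 77*d - 98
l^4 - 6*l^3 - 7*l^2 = l^2*(l - 7)*(l + 1)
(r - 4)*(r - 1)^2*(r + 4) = r^4 - 2*r^3 - 15*r^2 + 32*r - 16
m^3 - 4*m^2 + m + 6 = (m - 3)*(m - 2)*(m + 1)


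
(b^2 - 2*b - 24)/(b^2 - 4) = (b^2 - 2*b - 24)/(b^2 - 4)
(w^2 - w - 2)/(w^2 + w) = (w - 2)/w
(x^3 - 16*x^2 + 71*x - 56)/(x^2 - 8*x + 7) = x - 8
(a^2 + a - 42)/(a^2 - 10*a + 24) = (a + 7)/(a - 4)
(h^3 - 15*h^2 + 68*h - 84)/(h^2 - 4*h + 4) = (h^2 - 13*h + 42)/(h - 2)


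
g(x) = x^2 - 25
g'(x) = 2*x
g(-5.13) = 1.32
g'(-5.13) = -10.26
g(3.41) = -13.37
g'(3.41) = 6.82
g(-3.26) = -14.37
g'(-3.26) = -6.52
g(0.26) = -24.93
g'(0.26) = 0.52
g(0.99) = -24.02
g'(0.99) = 1.98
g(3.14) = -15.14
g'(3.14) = 6.28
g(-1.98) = -21.08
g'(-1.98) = -3.96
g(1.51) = -22.72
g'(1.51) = 3.02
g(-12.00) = 119.00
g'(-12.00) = -24.00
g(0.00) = -25.00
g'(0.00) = 0.00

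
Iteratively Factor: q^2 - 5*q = (q - 5)*(q)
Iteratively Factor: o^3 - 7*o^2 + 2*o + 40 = (o - 4)*(o^2 - 3*o - 10) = (o - 4)*(o + 2)*(o - 5)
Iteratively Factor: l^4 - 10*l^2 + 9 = (l + 3)*(l^3 - 3*l^2 - l + 3) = (l - 1)*(l + 3)*(l^2 - 2*l - 3) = (l - 3)*(l - 1)*(l + 3)*(l + 1)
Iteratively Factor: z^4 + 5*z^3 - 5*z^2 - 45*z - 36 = (z + 3)*(z^3 + 2*z^2 - 11*z - 12) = (z - 3)*(z + 3)*(z^2 + 5*z + 4) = (z - 3)*(z + 1)*(z + 3)*(z + 4)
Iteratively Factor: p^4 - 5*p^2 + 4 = (p - 1)*(p^3 + p^2 - 4*p - 4) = (p - 1)*(p + 1)*(p^2 - 4) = (p - 1)*(p + 1)*(p + 2)*(p - 2)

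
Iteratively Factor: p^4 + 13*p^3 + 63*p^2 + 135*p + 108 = (p + 4)*(p^3 + 9*p^2 + 27*p + 27) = (p + 3)*(p + 4)*(p^2 + 6*p + 9) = (p + 3)^2*(p + 4)*(p + 3)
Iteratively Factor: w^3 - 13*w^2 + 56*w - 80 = (w - 4)*(w^2 - 9*w + 20) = (w - 5)*(w - 4)*(w - 4)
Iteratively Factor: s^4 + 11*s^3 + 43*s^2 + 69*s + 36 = (s + 1)*(s^3 + 10*s^2 + 33*s + 36) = (s + 1)*(s + 3)*(s^2 + 7*s + 12) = (s + 1)*(s + 3)*(s + 4)*(s + 3)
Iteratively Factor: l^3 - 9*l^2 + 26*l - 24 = (l - 4)*(l^2 - 5*l + 6) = (l - 4)*(l - 3)*(l - 2)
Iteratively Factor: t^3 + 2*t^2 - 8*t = (t)*(t^2 + 2*t - 8) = t*(t + 4)*(t - 2)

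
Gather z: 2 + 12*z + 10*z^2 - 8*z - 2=10*z^2 + 4*z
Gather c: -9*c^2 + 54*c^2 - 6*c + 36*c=45*c^2 + 30*c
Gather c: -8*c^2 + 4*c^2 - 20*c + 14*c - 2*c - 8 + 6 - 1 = -4*c^2 - 8*c - 3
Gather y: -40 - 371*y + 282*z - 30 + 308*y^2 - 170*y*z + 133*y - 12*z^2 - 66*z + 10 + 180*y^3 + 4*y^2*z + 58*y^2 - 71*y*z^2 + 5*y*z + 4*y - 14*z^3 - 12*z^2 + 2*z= 180*y^3 + y^2*(4*z + 366) + y*(-71*z^2 - 165*z - 234) - 14*z^3 - 24*z^2 + 218*z - 60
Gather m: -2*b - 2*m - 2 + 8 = -2*b - 2*m + 6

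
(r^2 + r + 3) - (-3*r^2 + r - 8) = 4*r^2 + 11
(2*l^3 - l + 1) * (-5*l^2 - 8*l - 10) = -10*l^5 - 16*l^4 - 15*l^3 + 3*l^2 + 2*l - 10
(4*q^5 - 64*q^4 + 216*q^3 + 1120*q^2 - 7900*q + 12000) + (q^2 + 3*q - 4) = 4*q^5 - 64*q^4 + 216*q^3 + 1121*q^2 - 7897*q + 11996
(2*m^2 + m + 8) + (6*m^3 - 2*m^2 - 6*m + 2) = 6*m^3 - 5*m + 10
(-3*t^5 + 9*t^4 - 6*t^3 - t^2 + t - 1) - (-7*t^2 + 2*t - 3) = -3*t^5 + 9*t^4 - 6*t^3 + 6*t^2 - t + 2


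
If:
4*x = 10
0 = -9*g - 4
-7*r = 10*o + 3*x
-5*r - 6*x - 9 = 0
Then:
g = -4/9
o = 261/100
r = -24/5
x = 5/2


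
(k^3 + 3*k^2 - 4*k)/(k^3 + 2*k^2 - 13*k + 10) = k*(k + 4)/(k^2 + 3*k - 10)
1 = 1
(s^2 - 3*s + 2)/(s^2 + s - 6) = (s - 1)/(s + 3)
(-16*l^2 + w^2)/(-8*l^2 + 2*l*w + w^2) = (-4*l + w)/(-2*l + w)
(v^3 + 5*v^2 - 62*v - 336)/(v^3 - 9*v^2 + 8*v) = (v^2 + 13*v + 42)/(v*(v - 1))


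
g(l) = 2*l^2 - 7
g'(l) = 4*l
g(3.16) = 12.97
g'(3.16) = 12.64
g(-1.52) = -2.38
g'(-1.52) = -6.08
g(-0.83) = -5.62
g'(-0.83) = -3.32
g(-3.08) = 11.97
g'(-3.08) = -12.32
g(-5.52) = 53.94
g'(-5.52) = -22.08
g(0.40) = -6.68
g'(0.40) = 1.60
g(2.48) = 5.30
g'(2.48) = 9.92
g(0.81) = -5.69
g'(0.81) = 3.24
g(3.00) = 11.00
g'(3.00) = 12.00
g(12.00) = 281.00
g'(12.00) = 48.00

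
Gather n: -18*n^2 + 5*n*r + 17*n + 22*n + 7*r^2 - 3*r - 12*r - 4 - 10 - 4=-18*n^2 + n*(5*r + 39) + 7*r^2 - 15*r - 18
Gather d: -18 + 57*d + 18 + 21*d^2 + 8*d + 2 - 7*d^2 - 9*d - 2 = 14*d^2 + 56*d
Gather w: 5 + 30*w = 30*w + 5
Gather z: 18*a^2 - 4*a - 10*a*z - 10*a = 18*a^2 - 10*a*z - 14*a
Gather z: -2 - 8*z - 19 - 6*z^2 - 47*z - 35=-6*z^2 - 55*z - 56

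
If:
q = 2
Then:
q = 2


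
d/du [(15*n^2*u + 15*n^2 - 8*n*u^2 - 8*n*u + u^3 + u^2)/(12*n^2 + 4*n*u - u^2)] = (180*n^4 - 192*n^3*u - 156*n^3 + 19*n^2*u^2 + 54*n^2*u + 8*n*u^3 - 4*n*u^2 - u^4)/(144*n^4 + 96*n^3*u - 8*n^2*u^2 - 8*n*u^3 + u^4)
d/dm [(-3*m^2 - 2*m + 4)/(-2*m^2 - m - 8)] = (-m^2 + 64*m + 20)/(4*m^4 + 4*m^3 + 33*m^2 + 16*m + 64)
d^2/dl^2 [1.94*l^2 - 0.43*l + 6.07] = 3.88000000000000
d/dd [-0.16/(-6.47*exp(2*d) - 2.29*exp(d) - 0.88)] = (-2.0704*exp(d) - 0.3664)*exp(d)/(6.47*exp(2*d) + 2.29*exp(d) + 0.88)^2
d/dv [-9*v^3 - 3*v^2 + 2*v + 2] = -27*v^2 - 6*v + 2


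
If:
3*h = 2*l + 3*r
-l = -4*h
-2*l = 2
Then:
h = -1/4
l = -1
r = 5/12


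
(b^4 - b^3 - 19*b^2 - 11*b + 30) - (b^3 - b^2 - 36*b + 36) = b^4 - 2*b^3 - 18*b^2 + 25*b - 6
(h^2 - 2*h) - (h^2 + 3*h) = -5*h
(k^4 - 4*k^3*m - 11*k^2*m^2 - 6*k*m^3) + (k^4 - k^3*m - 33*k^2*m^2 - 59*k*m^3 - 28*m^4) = 2*k^4 - 5*k^3*m - 44*k^2*m^2 - 65*k*m^3 - 28*m^4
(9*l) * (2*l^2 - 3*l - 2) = 18*l^3 - 27*l^2 - 18*l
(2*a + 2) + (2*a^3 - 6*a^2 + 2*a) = 2*a^3 - 6*a^2 + 4*a + 2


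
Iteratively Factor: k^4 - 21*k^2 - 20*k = (k + 4)*(k^3 - 4*k^2 - 5*k) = k*(k + 4)*(k^2 - 4*k - 5) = k*(k + 1)*(k + 4)*(k - 5)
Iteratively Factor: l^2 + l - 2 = (l - 1)*(l + 2)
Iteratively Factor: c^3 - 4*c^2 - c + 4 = (c + 1)*(c^2 - 5*c + 4) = (c - 1)*(c + 1)*(c - 4)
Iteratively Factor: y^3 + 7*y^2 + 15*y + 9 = (y + 3)*(y^2 + 4*y + 3) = (y + 1)*(y + 3)*(y + 3)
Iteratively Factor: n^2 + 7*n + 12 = (n + 3)*(n + 4)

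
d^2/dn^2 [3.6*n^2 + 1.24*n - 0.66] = 7.20000000000000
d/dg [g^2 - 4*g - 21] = 2*g - 4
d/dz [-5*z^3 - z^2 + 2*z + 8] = -15*z^2 - 2*z + 2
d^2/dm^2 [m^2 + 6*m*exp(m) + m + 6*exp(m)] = 6*m*exp(m) + 18*exp(m) + 2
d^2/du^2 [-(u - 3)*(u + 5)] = -2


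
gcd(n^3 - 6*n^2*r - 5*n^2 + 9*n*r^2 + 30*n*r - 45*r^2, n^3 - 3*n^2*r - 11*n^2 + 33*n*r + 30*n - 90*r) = -n^2 + 3*n*r + 5*n - 15*r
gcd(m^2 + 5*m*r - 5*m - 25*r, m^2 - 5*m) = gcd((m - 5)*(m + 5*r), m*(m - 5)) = m - 5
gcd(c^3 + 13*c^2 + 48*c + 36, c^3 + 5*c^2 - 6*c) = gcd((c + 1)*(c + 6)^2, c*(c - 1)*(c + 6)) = c + 6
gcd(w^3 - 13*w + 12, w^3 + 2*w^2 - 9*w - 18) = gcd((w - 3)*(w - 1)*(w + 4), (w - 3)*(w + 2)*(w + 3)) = w - 3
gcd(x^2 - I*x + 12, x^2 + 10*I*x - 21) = x + 3*I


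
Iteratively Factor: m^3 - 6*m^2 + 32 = (m - 4)*(m^2 - 2*m - 8) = (m - 4)*(m + 2)*(m - 4)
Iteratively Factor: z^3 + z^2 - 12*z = (z)*(z^2 + z - 12) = z*(z + 4)*(z - 3)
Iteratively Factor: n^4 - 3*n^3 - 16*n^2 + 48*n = (n + 4)*(n^3 - 7*n^2 + 12*n) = (n - 3)*(n + 4)*(n^2 - 4*n) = (n - 4)*(n - 3)*(n + 4)*(n)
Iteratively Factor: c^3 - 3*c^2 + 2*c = (c - 2)*(c^2 - c) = c*(c - 2)*(c - 1)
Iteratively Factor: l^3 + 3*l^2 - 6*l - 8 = (l - 2)*(l^2 + 5*l + 4) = (l - 2)*(l + 1)*(l + 4)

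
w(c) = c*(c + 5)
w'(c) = 2*c + 5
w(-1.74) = -5.67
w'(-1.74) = 1.52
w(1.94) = 13.46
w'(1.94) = 8.88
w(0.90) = 5.31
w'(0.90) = 6.80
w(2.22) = 16.03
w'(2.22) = 9.44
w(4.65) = 44.87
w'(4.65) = 14.30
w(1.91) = 13.20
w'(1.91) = 8.82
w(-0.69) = -2.97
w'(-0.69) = 3.62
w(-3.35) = -5.53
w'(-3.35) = -1.70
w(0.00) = 0.00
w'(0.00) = 5.00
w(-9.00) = 36.00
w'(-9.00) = -13.00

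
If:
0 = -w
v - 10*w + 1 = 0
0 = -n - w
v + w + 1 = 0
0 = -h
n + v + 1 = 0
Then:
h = 0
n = 0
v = -1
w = 0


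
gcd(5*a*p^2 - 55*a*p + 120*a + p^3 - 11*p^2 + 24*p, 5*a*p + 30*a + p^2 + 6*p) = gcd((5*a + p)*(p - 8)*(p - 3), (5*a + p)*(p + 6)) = 5*a + p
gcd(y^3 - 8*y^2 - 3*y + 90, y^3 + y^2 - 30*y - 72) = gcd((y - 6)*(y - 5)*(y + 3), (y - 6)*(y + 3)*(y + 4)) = y^2 - 3*y - 18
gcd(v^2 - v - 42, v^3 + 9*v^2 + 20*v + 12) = v + 6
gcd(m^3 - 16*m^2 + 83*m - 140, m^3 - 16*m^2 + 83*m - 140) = m^3 - 16*m^2 + 83*m - 140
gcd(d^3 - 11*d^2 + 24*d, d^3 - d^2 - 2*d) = d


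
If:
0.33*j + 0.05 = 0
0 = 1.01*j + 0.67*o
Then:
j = -0.15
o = 0.23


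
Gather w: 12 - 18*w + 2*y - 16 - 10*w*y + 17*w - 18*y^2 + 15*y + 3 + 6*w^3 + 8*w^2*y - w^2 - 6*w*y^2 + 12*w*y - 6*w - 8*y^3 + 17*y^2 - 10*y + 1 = 6*w^3 + w^2*(8*y - 1) + w*(-6*y^2 + 2*y - 7) - 8*y^3 - y^2 + 7*y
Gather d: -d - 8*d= -9*d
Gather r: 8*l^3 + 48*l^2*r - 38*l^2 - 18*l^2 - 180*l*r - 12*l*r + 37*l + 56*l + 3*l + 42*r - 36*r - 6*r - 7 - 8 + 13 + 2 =8*l^3 - 56*l^2 + 96*l + r*(48*l^2 - 192*l)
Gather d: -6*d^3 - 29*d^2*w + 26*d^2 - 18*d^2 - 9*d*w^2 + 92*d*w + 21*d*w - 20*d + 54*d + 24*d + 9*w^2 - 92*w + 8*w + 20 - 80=-6*d^3 + d^2*(8 - 29*w) + d*(-9*w^2 + 113*w + 58) + 9*w^2 - 84*w - 60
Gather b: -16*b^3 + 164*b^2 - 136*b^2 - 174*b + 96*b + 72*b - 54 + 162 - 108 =-16*b^3 + 28*b^2 - 6*b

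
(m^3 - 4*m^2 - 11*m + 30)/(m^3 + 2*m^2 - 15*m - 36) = (m^2 - 7*m + 10)/(m^2 - m - 12)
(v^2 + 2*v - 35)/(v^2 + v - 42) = (v - 5)/(v - 6)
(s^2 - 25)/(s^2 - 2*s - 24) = (25 - s^2)/(-s^2 + 2*s + 24)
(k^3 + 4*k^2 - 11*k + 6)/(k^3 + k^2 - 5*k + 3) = (k + 6)/(k + 3)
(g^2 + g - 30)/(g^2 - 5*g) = (g + 6)/g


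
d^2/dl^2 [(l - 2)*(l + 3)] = 2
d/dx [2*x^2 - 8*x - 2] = 4*x - 8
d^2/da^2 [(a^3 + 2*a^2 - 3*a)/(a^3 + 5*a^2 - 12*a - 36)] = 6*(-a^6 + 9*a^5 + 81*a^4 + 279*a^3 + 576*a^2 + 756*a + 1296)/(a^9 + 15*a^8 + 39*a^7 - 343*a^6 - 1548*a^5 + 2052*a^4 + 15120*a^3 + 3888*a^2 - 46656*a - 46656)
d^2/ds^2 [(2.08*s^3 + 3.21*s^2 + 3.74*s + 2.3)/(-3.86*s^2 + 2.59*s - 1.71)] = (-2.8421709430404e-14*s^5 - 176.079516*s^3 - 23.214252*s^2 + 249.588816*s - 52.395394)/(57.512456*s^6 - 115.769892*s^5 + 154.114746*s^4 - 119.947303*s^3 + 68.273631*s^2 - 22.720257*s + 5.000211)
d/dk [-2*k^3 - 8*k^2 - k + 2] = -6*k^2 - 16*k - 1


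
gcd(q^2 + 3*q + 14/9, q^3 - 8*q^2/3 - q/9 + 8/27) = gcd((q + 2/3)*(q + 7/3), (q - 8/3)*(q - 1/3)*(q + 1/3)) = 1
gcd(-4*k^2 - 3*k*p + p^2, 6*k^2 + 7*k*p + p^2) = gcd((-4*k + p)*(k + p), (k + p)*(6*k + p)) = k + p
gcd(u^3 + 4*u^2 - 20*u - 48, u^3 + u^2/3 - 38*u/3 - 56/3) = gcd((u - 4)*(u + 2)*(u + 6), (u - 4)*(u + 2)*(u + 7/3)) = u^2 - 2*u - 8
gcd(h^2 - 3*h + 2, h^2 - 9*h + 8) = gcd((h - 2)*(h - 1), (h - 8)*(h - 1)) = h - 1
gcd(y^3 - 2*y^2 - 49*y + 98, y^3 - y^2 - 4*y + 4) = y - 2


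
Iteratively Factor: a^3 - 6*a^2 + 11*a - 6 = (a - 3)*(a^2 - 3*a + 2) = (a - 3)*(a - 1)*(a - 2)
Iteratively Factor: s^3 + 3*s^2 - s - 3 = (s + 1)*(s^2 + 2*s - 3) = (s - 1)*(s + 1)*(s + 3)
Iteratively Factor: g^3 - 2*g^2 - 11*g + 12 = (g - 1)*(g^2 - g - 12) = (g - 4)*(g - 1)*(g + 3)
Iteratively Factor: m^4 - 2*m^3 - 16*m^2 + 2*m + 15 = (m + 3)*(m^3 - 5*m^2 - m + 5) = (m - 5)*(m + 3)*(m^2 - 1) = (m - 5)*(m - 1)*(m + 3)*(m + 1)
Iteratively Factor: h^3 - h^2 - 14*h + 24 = (h - 2)*(h^2 + h - 12) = (h - 3)*(h - 2)*(h + 4)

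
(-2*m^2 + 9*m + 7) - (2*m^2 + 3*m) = -4*m^2 + 6*m + 7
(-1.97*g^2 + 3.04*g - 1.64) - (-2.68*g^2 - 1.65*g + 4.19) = 0.71*g^2 + 4.69*g - 5.83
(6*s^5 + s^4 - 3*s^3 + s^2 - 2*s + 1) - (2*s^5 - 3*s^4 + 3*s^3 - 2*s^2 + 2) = 4*s^5 + 4*s^4 - 6*s^3 + 3*s^2 - 2*s - 1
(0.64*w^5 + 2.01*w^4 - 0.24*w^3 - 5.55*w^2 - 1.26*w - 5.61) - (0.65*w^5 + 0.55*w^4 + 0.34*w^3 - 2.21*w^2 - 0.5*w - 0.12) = -0.01*w^5 + 1.46*w^4 - 0.58*w^3 - 3.34*w^2 - 0.76*w - 5.49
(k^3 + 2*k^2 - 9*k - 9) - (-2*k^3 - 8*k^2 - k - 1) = 3*k^3 + 10*k^2 - 8*k - 8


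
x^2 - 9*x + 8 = (x - 8)*(x - 1)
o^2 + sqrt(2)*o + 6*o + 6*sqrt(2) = (o + 6)*(o + sqrt(2))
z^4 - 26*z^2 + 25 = (z - 5)*(z - 1)*(z + 1)*(z + 5)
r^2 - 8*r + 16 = (r - 4)^2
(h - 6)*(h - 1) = h^2 - 7*h + 6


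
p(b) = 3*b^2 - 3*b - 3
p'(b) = 6*b - 3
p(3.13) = 17.00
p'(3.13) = 15.78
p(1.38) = -1.43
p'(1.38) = 5.28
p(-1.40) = 7.08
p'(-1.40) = -11.40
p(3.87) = 30.32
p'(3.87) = 20.22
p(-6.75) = 153.94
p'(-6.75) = -43.50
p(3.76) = 28.13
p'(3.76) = 19.56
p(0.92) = -3.22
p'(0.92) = 2.52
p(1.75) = 0.94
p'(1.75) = 7.50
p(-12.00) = 465.00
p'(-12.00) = -75.00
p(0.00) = -3.00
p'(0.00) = -3.00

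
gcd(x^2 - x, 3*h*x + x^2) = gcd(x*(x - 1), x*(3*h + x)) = x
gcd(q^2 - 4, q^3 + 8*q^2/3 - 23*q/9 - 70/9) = q + 2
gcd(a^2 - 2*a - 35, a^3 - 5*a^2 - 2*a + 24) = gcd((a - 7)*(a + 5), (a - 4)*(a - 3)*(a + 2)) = 1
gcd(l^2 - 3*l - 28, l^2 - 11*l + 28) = l - 7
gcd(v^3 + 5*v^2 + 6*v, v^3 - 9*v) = v^2 + 3*v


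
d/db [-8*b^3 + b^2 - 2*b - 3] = -24*b^2 + 2*b - 2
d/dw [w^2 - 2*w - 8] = 2*w - 2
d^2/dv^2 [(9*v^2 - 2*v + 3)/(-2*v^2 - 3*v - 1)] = 4*(31*v^3 + 9*v^2 - 33*v - 18)/(8*v^6 + 36*v^5 + 66*v^4 + 63*v^3 + 33*v^2 + 9*v + 1)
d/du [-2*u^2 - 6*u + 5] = -4*u - 6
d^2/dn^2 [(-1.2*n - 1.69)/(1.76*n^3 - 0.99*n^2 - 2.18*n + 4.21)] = (-22.30272*n^5 - 50.274048*n^4 + 35.553936*n^3 + 135.665178*n^2 + 23.240316*n - 52.177334)/(5.451776*n^9 - 9.199872*n^8 - 15.083376*n^7 + 60.942981*n^6 - 25.330206*n^5 - 98.653533*n^4 + 137.739148*n^3 + 7.382235*n^2 - 115.915614*n + 74.618461)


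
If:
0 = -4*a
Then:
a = 0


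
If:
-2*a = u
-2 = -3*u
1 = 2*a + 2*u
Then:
No Solution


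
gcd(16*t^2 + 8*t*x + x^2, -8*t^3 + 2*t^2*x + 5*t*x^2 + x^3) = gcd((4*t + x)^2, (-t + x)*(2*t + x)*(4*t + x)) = 4*t + x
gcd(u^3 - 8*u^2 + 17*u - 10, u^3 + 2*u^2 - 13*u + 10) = u^2 - 3*u + 2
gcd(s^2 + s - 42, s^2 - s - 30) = s - 6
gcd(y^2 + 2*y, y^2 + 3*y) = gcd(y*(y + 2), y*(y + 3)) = y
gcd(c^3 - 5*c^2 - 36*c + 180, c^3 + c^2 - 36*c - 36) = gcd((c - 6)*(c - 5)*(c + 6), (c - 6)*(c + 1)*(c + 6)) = c^2 - 36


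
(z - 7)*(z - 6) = z^2 - 13*z + 42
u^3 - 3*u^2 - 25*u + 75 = (u - 5)*(u - 3)*(u + 5)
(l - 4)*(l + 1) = l^2 - 3*l - 4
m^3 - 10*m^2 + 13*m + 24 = (m - 8)*(m - 3)*(m + 1)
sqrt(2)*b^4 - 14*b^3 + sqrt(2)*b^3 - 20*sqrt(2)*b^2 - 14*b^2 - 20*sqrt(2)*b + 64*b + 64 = (b - 8*sqrt(2))*(b - sqrt(2))*(b + 2*sqrt(2))*(sqrt(2)*b + sqrt(2))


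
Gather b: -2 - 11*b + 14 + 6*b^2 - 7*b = 6*b^2 - 18*b + 12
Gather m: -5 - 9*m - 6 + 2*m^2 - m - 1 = 2*m^2 - 10*m - 12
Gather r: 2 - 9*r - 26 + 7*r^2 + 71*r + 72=7*r^2 + 62*r + 48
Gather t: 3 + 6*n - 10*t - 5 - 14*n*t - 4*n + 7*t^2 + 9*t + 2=2*n + 7*t^2 + t*(-14*n - 1)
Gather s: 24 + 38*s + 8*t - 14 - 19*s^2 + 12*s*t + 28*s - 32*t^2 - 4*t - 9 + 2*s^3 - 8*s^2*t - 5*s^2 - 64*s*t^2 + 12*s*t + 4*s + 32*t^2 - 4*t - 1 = 2*s^3 + s^2*(-8*t - 24) + s*(-64*t^2 + 24*t + 70)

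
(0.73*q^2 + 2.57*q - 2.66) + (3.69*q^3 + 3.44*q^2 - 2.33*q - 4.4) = 3.69*q^3 + 4.17*q^2 + 0.24*q - 7.06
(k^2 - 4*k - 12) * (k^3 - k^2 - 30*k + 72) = k^5 - 5*k^4 - 38*k^3 + 204*k^2 + 72*k - 864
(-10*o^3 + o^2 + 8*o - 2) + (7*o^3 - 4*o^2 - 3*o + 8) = -3*o^3 - 3*o^2 + 5*o + 6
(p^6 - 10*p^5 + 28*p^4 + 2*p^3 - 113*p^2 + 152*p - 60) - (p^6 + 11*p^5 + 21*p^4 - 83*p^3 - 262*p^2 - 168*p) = -21*p^5 + 7*p^4 + 85*p^3 + 149*p^2 + 320*p - 60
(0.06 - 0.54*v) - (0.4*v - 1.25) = 1.31 - 0.94*v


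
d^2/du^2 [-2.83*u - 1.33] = 0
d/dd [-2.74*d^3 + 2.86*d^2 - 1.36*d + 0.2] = -8.22*d^2 + 5.72*d - 1.36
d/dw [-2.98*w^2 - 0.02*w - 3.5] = -5.96*w - 0.02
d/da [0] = 0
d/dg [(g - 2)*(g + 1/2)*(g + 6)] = 3*g^2 + 9*g - 10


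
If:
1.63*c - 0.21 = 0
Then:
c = 0.13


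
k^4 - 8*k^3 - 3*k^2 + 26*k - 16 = (k - 8)*(k - 1)^2*(k + 2)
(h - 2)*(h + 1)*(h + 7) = h^3 + 6*h^2 - 9*h - 14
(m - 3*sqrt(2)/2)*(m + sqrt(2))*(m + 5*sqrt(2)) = m^3 + 9*sqrt(2)*m^2/2 - 8*m - 15*sqrt(2)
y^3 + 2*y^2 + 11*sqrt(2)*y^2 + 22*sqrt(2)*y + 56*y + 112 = (y + 2)*(y + 4*sqrt(2))*(y + 7*sqrt(2))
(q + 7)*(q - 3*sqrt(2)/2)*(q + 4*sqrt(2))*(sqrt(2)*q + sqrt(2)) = sqrt(2)*q^4 + 5*q^3 + 8*sqrt(2)*q^3 - 5*sqrt(2)*q^2 + 40*q^2 - 96*sqrt(2)*q + 35*q - 84*sqrt(2)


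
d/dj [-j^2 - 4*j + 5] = -2*j - 4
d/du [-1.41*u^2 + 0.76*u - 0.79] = 0.76 - 2.82*u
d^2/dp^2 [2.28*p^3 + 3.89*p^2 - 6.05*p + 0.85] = 13.68*p + 7.78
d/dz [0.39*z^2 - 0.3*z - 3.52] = 0.78*z - 0.3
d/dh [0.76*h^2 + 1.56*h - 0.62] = 1.52*h + 1.56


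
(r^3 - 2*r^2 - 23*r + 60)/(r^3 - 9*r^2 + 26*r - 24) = (r + 5)/(r - 2)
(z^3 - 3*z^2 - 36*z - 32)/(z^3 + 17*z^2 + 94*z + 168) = (z^2 - 7*z - 8)/(z^2 + 13*z + 42)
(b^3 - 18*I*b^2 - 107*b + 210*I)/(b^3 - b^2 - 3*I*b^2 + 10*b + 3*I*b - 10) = (b^2 - 13*I*b - 42)/(b^2 + b*(-1 + 2*I) - 2*I)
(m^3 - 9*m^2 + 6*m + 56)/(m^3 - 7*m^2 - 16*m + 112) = (m + 2)/(m + 4)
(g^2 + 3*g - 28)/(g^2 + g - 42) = (g - 4)/(g - 6)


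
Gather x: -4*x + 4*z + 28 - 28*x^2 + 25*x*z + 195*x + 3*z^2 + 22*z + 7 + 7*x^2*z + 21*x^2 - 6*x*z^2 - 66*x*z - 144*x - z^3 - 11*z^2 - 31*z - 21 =x^2*(7*z - 7) + x*(-6*z^2 - 41*z + 47) - z^3 - 8*z^2 - 5*z + 14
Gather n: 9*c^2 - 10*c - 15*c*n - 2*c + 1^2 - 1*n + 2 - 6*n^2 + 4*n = 9*c^2 - 12*c - 6*n^2 + n*(3 - 15*c) + 3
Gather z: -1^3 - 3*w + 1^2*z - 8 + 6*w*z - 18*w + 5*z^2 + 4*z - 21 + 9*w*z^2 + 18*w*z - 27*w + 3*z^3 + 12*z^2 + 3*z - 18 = -48*w + 3*z^3 + z^2*(9*w + 17) + z*(24*w + 8) - 48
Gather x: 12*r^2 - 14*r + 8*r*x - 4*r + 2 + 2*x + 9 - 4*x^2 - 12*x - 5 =12*r^2 - 18*r - 4*x^2 + x*(8*r - 10) + 6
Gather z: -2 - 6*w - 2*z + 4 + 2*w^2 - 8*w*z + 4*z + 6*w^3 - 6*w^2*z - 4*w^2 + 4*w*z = 6*w^3 - 2*w^2 - 6*w + z*(-6*w^2 - 4*w + 2) + 2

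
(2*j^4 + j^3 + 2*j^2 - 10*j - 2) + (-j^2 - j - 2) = 2*j^4 + j^3 + j^2 - 11*j - 4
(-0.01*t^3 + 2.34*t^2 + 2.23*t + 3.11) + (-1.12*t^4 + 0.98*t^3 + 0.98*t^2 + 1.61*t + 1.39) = -1.12*t^4 + 0.97*t^3 + 3.32*t^2 + 3.84*t + 4.5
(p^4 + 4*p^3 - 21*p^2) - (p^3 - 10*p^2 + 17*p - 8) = p^4 + 3*p^3 - 11*p^2 - 17*p + 8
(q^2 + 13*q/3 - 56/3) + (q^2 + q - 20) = 2*q^2 + 16*q/3 - 116/3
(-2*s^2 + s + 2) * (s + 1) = -2*s^3 - s^2 + 3*s + 2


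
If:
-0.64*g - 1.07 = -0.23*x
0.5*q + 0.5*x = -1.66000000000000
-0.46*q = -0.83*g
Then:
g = -1.74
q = -3.14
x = -0.18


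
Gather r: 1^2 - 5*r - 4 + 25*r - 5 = 20*r - 8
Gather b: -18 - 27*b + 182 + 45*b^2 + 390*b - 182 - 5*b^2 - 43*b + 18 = 40*b^2 + 320*b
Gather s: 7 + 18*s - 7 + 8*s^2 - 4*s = 8*s^2 + 14*s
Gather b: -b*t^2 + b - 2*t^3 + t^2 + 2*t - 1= b*(1 - t^2) - 2*t^3 + t^2 + 2*t - 1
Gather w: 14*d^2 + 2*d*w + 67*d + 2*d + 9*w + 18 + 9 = 14*d^2 + 69*d + w*(2*d + 9) + 27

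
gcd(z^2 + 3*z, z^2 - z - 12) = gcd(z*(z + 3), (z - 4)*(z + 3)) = z + 3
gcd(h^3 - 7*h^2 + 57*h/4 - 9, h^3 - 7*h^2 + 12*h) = h - 4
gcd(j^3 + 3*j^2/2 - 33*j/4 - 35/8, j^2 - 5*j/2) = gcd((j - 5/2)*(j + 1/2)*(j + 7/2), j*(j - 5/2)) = j - 5/2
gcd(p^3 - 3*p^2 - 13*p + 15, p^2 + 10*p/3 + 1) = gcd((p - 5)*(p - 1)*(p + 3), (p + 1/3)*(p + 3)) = p + 3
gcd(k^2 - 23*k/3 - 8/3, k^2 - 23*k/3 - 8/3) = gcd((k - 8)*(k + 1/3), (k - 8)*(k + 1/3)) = k^2 - 23*k/3 - 8/3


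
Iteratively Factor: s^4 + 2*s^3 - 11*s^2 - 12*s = (s - 3)*(s^3 + 5*s^2 + 4*s) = (s - 3)*(s + 1)*(s^2 + 4*s) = (s - 3)*(s + 1)*(s + 4)*(s)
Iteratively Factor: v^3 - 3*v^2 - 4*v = (v - 4)*(v^2 + v) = v*(v - 4)*(v + 1)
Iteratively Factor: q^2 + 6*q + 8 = (q + 4)*(q + 2)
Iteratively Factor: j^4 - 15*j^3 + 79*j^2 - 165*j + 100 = (j - 4)*(j^3 - 11*j^2 + 35*j - 25) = (j - 5)*(j - 4)*(j^2 - 6*j + 5) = (j - 5)*(j - 4)*(j - 1)*(j - 5)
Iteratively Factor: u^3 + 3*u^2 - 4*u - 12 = (u + 2)*(u^2 + u - 6) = (u + 2)*(u + 3)*(u - 2)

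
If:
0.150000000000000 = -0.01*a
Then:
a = -15.00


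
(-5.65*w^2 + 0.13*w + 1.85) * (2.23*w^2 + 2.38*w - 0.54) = -12.5995*w^4 - 13.1571*w^3 + 7.4859*w^2 + 4.3328*w - 0.999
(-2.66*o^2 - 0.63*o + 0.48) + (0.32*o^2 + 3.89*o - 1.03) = -2.34*o^2 + 3.26*o - 0.55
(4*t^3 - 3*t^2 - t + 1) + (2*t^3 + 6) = 6*t^3 - 3*t^2 - t + 7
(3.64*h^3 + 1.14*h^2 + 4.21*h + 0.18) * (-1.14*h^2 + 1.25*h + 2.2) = -4.1496*h^5 + 3.2504*h^4 + 4.6336*h^3 + 7.5653*h^2 + 9.487*h + 0.396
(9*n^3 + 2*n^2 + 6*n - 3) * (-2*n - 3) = -18*n^4 - 31*n^3 - 18*n^2 - 12*n + 9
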